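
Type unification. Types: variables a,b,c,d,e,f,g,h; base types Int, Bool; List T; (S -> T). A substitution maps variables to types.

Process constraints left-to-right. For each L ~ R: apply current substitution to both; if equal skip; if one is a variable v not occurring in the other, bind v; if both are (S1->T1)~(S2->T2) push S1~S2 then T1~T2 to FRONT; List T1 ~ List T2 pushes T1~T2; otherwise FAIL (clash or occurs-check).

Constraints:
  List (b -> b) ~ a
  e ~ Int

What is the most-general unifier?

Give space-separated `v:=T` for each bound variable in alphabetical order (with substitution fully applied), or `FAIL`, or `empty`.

Answer: a:=List (b -> b) e:=Int

Derivation:
step 1: unify List (b -> b) ~ a  [subst: {-} | 1 pending]
  bind a := List (b -> b)
step 2: unify e ~ Int  [subst: {a:=List (b -> b)} | 0 pending]
  bind e := Int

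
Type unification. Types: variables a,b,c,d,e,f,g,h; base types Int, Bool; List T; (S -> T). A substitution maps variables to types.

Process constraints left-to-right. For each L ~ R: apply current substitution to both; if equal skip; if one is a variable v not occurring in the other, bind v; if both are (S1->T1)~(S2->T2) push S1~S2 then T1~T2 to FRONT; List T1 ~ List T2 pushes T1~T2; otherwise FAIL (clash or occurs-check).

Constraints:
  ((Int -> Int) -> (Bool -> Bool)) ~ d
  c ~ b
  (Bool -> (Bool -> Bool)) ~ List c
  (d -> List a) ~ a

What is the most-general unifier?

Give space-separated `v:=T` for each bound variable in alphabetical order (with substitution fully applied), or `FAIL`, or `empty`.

step 1: unify ((Int -> Int) -> (Bool -> Bool)) ~ d  [subst: {-} | 3 pending]
  bind d := ((Int -> Int) -> (Bool -> Bool))
step 2: unify c ~ b  [subst: {d:=((Int -> Int) -> (Bool -> Bool))} | 2 pending]
  bind c := b
step 3: unify (Bool -> (Bool -> Bool)) ~ List b  [subst: {d:=((Int -> Int) -> (Bool -> Bool)), c:=b} | 1 pending]
  clash: (Bool -> (Bool -> Bool)) vs List b

Answer: FAIL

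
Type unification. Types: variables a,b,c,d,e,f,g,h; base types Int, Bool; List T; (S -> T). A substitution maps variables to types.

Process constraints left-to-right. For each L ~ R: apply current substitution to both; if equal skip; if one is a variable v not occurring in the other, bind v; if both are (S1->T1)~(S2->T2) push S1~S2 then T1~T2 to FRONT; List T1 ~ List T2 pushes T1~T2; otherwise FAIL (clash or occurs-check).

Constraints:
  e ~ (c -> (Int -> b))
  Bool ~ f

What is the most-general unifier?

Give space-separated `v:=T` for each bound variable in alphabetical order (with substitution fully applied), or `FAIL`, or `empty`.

Answer: e:=(c -> (Int -> b)) f:=Bool

Derivation:
step 1: unify e ~ (c -> (Int -> b))  [subst: {-} | 1 pending]
  bind e := (c -> (Int -> b))
step 2: unify Bool ~ f  [subst: {e:=(c -> (Int -> b))} | 0 pending]
  bind f := Bool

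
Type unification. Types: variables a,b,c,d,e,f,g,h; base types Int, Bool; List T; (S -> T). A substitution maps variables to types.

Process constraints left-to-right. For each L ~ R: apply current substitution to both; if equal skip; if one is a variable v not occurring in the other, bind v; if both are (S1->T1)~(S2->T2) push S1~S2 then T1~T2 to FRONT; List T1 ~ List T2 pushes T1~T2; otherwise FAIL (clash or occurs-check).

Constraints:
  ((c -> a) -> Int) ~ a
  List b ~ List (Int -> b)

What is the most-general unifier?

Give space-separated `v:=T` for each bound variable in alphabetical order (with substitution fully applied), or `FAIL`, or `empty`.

step 1: unify ((c -> a) -> Int) ~ a  [subst: {-} | 1 pending]
  occurs-check fail

Answer: FAIL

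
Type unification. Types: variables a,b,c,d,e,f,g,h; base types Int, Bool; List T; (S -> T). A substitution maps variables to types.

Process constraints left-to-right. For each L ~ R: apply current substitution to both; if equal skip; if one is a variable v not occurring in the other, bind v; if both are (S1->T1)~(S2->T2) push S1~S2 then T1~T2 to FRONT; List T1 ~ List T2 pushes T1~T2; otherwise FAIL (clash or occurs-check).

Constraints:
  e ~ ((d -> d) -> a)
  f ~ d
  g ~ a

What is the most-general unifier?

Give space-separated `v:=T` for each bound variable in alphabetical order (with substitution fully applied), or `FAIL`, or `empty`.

Answer: e:=((d -> d) -> a) f:=d g:=a

Derivation:
step 1: unify e ~ ((d -> d) -> a)  [subst: {-} | 2 pending]
  bind e := ((d -> d) -> a)
step 2: unify f ~ d  [subst: {e:=((d -> d) -> a)} | 1 pending]
  bind f := d
step 3: unify g ~ a  [subst: {e:=((d -> d) -> a), f:=d} | 0 pending]
  bind g := a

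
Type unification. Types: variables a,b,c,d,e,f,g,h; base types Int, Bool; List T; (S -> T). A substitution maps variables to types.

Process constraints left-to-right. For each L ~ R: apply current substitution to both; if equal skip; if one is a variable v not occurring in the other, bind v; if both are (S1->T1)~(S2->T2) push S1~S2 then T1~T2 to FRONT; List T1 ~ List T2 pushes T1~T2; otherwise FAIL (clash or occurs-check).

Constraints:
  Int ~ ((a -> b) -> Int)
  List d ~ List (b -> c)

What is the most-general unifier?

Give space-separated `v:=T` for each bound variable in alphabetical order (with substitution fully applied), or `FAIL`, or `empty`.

step 1: unify Int ~ ((a -> b) -> Int)  [subst: {-} | 1 pending]
  clash: Int vs ((a -> b) -> Int)

Answer: FAIL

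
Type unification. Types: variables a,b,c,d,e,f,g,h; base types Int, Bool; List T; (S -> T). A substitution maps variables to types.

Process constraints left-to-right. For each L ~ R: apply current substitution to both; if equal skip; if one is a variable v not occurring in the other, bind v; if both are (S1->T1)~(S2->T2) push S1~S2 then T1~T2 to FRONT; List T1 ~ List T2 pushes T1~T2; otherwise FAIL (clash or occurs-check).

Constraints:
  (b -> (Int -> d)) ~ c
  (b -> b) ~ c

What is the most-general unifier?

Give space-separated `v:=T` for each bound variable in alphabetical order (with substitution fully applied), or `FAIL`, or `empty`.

Answer: b:=(Int -> d) c:=((Int -> d) -> (Int -> d))

Derivation:
step 1: unify (b -> (Int -> d)) ~ c  [subst: {-} | 1 pending]
  bind c := (b -> (Int -> d))
step 2: unify (b -> b) ~ (b -> (Int -> d))  [subst: {c:=(b -> (Int -> d))} | 0 pending]
  -> decompose arrow: push b~b, b~(Int -> d)
step 3: unify b ~ b  [subst: {c:=(b -> (Int -> d))} | 1 pending]
  -> identical, skip
step 4: unify b ~ (Int -> d)  [subst: {c:=(b -> (Int -> d))} | 0 pending]
  bind b := (Int -> d)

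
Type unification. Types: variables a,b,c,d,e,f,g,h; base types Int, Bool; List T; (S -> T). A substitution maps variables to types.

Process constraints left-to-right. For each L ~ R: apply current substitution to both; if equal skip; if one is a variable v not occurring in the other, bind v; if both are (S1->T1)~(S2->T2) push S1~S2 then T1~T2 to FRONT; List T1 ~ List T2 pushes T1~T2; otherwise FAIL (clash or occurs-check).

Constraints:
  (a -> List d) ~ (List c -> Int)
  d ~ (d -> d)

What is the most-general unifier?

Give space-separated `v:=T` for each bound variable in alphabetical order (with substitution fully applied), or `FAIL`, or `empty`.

step 1: unify (a -> List d) ~ (List c -> Int)  [subst: {-} | 1 pending]
  -> decompose arrow: push a~List c, List d~Int
step 2: unify a ~ List c  [subst: {-} | 2 pending]
  bind a := List c
step 3: unify List d ~ Int  [subst: {a:=List c} | 1 pending]
  clash: List d vs Int

Answer: FAIL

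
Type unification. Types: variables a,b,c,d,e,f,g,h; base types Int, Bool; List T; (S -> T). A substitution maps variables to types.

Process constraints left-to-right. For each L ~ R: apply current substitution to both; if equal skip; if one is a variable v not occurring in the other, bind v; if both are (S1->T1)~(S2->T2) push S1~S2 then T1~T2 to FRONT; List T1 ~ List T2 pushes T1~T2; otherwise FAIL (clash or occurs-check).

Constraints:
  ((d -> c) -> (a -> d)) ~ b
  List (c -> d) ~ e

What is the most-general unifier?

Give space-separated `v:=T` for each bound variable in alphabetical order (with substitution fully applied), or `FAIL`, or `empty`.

step 1: unify ((d -> c) -> (a -> d)) ~ b  [subst: {-} | 1 pending]
  bind b := ((d -> c) -> (a -> d))
step 2: unify List (c -> d) ~ e  [subst: {b:=((d -> c) -> (a -> d))} | 0 pending]
  bind e := List (c -> d)

Answer: b:=((d -> c) -> (a -> d)) e:=List (c -> d)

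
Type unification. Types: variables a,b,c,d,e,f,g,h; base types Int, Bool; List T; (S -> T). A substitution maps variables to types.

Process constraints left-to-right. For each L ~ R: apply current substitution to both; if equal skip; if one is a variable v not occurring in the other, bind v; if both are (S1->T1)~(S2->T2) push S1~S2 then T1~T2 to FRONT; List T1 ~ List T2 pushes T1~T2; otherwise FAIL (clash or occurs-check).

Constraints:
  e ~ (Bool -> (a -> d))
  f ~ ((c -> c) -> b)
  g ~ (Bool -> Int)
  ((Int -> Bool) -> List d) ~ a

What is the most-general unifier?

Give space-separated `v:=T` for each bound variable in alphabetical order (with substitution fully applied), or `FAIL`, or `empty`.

Answer: a:=((Int -> Bool) -> List d) e:=(Bool -> (((Int -> Bool) -> List d) -> d)) f:=((c -> c) -> b) g:=(Bool -> Int)

Derivation:
step 1: unify e ~ (Bool -> (a -> d))  [subst: {-} | 3 pending]
  bind e := (Bool -> (a -> d))
step 2: unify f ~ ((c -> c) -> b)  [subst: {e:=(Bool -> (a -> d))} | 2 pending]
  bind f := ((c -> c) -> b)
step 3: unify g ~ (Bool -> Int)  [subst: {e:=(Bool -> (a -> d)), f:=((c -> c) -> b)} | 1 pending]
  bind g := (Bool -> Int)
step 4: unify ((Int -> Bool) -> List d) ~ a  [subst: {e:=(Bool -> (a -> d)), f:=((c -> c) -> b), g:=(Bool -> Int)} | 0 pending]
  bind a := ((Int -> Bool) -> List d)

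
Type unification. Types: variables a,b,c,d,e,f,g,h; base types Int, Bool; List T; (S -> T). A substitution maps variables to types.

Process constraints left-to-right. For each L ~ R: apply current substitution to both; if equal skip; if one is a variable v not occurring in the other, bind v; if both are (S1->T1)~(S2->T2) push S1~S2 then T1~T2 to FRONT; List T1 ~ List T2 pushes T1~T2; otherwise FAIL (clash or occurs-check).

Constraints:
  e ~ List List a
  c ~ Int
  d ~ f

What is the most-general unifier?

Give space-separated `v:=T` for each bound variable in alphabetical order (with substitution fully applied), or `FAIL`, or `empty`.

Answer: c:=Int d:=f e:=List List a

Derivation:
step 1: unify e ~ List List a  [subst: {-} | 2 pending]
  bind e := List List a
step 2: unify c ~ Int  [subst: {e:=List List a} | 1 pending]
  bind c := Int
step 3: unify d ~ f  [subst: {e:=List List a, c:=Int} | 0 pending]
  bind d := f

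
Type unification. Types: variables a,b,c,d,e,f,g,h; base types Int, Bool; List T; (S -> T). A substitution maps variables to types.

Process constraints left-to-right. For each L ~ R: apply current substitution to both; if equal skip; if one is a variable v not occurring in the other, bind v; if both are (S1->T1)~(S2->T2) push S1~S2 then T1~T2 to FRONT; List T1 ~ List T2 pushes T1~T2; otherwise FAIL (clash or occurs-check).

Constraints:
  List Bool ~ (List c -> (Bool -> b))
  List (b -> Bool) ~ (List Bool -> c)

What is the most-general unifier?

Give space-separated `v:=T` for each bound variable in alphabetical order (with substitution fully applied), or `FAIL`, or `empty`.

Answer: FAIL

Derivation:
step 1: unify List Bool ~ (List c -> (Bool -> b))  [subst: {-} | 1 pending]
  clash: List Bool vs (List c -> (Bool -> b))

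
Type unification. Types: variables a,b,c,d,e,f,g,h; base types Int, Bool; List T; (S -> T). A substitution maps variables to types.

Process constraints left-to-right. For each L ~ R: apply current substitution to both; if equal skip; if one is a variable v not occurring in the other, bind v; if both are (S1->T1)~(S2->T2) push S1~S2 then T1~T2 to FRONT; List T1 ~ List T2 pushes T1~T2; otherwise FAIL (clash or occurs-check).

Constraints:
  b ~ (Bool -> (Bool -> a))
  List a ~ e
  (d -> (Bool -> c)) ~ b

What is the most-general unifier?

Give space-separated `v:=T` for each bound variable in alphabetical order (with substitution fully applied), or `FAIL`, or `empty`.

step 1: unify b ~ (Bool -> (Bool -> a))  [subst: {-} | 2 pending]
  bind b := (Bool -> (Bool -> a))
step 2: unify List a ~ e  [subst: {b:=(Bool -> (Bool -> a))} | 1 pending]
  bind e := List a
step 3: unify (d -> (Bool -> c)) ~ (Bool -> (Bool -> a))  [subst: {b:=(Bool -> (Bool -> a)), e:=List a} | 0 pending]
  -> decompose arrow: push d~Bool, (Bool -> c)~(Bool -> a)
step 4: unify d ~ Bool  [subst: {b:=(Bool -> (Bool -> a)), e:=List a} | 1 pending]
  bind d := Bool
step 5: unify (Bool -> c) ~ (Bool -> a)  [subst: {b:=(Bool -> (Bool -> a)), e:=List a, d:=Bool} | 0 pending]
  -> decompose arrow: push Bool~Bool, c~a
step 6: unify Bool ~ Bool  [subst: {b:=(Bool -> (Bool -> a)), e:=List a, d:=Bool} | 1 pending]
  -> identical, skip
step 7: unify c ~ a  [subst: {b:=(Bool -> (Bool -> a)), e:=List a, d:=Bool} | 0 pending]
  bind c := a

Answer: b:=(Bool -> (Bool -> a)) c:=a d:=Bool e:=List a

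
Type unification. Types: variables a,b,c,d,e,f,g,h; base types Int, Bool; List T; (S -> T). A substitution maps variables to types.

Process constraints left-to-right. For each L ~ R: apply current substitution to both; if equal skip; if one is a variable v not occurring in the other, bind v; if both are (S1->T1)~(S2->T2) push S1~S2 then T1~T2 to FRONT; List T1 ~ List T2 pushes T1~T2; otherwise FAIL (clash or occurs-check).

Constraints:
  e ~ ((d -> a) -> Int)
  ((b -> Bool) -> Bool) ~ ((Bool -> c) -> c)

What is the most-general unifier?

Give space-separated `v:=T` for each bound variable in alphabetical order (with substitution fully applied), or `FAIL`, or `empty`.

Answer: b:=Bool c:=Bool e:=((d -> a) -> Int)

Derivation:
step 1: unify e ~ ((d -> a) -> Int)  [subst: {-} | 1 pending]
  bind e := ((d -> a) -> Int)
step 2: unify ((b -> Bool) -> Bool) ~ ((Bool -> c) -> c)  [subst: {e:=((d -> a) -> Int)} | 0 pending]
  -> decompose arrow: push (b -> Bool)~(Bool -> c), Bool~c
step 3: unify (b -> Bool) ~ (Bool -> c)  [subst: {e:=((d -> a) -> Int)} | 1 pending]
  -> decompose arrow: push b~Bool, Bool~c
step 4: unify b ~ Bool  [subst: {e:=((d -> a) -> Int)} | 2 pending]
  bind b := Bool
step 5: unify Bool ~ c  [subst: {e:=((d -> a) -> Int), b:=Bool} | 1 pending]
  bind c := Bool
step 6: unify Bool ~ Bool  [subst: {e:=((d -> a) -> Int), b:=Bool, c:=Bool} | 0 pending]
  -> identical, skip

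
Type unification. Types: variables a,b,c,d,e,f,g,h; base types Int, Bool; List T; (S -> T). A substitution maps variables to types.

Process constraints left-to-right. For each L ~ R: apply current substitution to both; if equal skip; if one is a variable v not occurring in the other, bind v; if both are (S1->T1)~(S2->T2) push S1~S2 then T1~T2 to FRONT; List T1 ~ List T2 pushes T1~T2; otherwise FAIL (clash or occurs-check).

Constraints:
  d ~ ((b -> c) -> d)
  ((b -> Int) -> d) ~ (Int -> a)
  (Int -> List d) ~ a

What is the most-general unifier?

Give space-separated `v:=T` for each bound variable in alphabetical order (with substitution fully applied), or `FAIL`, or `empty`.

step 1: unify d ~ ((b -> c) -> d)  [subst: {-} | 2 pending]
  occurs-check fail: d in ((b -> c) -> d)

Answer: FAIL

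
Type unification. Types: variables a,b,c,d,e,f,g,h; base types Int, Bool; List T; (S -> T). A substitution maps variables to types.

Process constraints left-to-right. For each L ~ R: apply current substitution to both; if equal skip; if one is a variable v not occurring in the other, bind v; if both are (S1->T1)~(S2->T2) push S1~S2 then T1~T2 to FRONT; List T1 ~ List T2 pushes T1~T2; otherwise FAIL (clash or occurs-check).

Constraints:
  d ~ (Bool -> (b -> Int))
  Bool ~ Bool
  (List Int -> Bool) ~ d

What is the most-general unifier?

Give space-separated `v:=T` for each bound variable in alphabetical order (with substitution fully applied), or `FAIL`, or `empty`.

Answer: FAIL

Derivation:
step 1: unify d ~ (Bool -> (b -> Int))  [subst: {-} | 2 pending]
  bind d := (Bool -> (b -> Int))
step 2: unify Bool ~ Bool  [subst: {d:=(Bool -> (b -> Int))} | 1 pending]
  -> identical, skip
step 3: unify (List Int -> Bool) ~ (Bool -> (b -> Int))  [subst: {d:=(Bool -> (b -> Int))} | 0 pending]
  -> decompose arrow: push List Int~Bool, Bool~(b -> Int)
step 4: unify List Int ~ Bool  [subst: {d:=(Bool -> (b -> Int))} | 1 pending]
  clash: List Int vs Bool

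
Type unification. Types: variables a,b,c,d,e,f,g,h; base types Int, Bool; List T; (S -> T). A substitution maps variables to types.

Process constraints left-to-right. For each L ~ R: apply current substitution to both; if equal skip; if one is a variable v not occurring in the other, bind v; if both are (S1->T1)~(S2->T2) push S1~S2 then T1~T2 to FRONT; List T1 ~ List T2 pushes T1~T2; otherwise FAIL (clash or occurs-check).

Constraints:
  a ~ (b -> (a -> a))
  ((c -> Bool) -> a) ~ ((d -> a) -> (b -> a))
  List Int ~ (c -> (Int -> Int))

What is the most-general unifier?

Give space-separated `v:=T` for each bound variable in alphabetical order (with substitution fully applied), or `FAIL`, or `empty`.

Answer: FAIL

Derivation:
step 1: unify a ~ (b -> (a -> a))  [subst: {-} | 2 pending]
  occurs-check fail: a in (b -> (a -> a))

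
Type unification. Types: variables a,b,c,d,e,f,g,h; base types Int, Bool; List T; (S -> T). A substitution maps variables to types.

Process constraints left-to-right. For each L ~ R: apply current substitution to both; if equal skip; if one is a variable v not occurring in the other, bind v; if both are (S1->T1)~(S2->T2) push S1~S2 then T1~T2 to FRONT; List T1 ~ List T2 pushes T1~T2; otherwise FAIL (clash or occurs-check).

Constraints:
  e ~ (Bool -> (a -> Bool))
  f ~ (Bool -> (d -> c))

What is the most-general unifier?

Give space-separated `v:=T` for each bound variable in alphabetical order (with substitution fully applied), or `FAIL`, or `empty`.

Answer: e:=(Bool -> (a -> Bool)) f:=(Bool -> (d -> c))

Derivation:
step 1: unify e ~ (Bool -> (a -> Bool))  [subst: {-} | 1 pending]
  bind e := (Bool -> (a -> Bool))
step 2: unify f ~ (Bool -> (d -> c))  [subst: {e:=(Bool -> (a -> Bool))} | 0 pending]
  bind f := (Bool -> (d -> c))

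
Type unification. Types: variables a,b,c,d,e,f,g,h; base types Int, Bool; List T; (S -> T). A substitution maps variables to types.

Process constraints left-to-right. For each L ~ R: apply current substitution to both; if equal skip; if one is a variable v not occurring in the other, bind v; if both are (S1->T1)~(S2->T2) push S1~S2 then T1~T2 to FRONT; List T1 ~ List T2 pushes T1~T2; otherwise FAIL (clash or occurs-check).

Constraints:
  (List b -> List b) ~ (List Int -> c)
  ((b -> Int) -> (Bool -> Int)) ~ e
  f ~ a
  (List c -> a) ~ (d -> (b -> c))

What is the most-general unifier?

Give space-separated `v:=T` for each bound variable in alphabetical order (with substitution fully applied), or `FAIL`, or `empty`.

step 1: unify (List b -> List b) ~ (List Int -> c)  [subst: {-} | 3 pending]
  -> decompose arrow: push List b~List Int, List b~c
step 2: unify List b ~ List Int  [subst: {-} | 4 pending]
  -> decompose List: push b~Int
step 3: unify b ~ Int  [subst: {-} | 4 pending]
  bind b := Int
step 4: unify List Int ~ c  [subst: {b:=Int} | 3 pending]
  bind c := List Int
step 5: unify ((Int -> Int) -> (Bool -> Int)) ~ e  [subst: {b:=Int, c:=List Int} | 2 pending]
  bind e := ((Int -> Int) -> (Bool -> Int))
step 6: unify f ~ a  [subst: {b:=Int, c:=List Int, e:=((Int -> Int) -> (Bool -> Int))} | 1 pending]
  bind f := a
step 7: unify (List List Int -> a) ~ (d -> (Int -> List Int))  [subst: {b:=Int, c:=List Int, e:=((Int -> Int) -> (Bool -> Int)), f:=a} | 0 pending]
  -> decompose arrow: push List List Int~d, a~(Int -> List Int)
step 8: unify List List Int ~ d  [subst: {b:=Int, c:=List Int, e:=((Int -> Int) -> (Bool -> Int)), f:=a} | 1 pending]
  bind d := List List Int
step 9: unify a ~ (Int -> List Int)  [subst: {b:=Int, c:=List Int, e:=((Int -> Int) -> (Bool -> Int)), f:=a, d:=List List Int} | 0 pending]
  bind a := (Int -> List Int)

Answer: a:=(Int -> List Int) b:=Int c:=List Int d:=List List Int e:=((Int -> Int) -> (Bool -> Int)) f:=(Int -> List Int)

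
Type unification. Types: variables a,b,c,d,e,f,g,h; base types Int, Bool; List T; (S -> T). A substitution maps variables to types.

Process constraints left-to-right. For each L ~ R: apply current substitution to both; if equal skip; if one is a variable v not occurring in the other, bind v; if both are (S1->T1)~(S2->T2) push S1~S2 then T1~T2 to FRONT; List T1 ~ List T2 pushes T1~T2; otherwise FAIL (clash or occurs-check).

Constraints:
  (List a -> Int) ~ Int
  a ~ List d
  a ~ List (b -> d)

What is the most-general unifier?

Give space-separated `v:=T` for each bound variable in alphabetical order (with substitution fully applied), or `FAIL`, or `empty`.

step 1: unify (List a -> Int) ~ Int  [subst: {-} | 2 pending]
  clash: (List a -> Int) vs Int

Answer: FAIL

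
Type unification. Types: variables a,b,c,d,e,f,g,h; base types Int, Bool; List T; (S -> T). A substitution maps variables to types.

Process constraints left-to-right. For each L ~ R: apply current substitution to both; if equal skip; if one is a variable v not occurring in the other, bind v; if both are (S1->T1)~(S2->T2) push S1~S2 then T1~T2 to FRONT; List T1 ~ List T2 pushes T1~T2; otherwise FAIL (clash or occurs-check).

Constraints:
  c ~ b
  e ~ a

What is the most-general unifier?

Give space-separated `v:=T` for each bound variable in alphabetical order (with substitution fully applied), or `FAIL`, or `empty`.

Answer: c:=b e:=a

Derivation:
step 1: unify c ~ b  [subst: {-} | 1 pending]
  bind c := b
step 2: unify e ~ a  [subst: {c:=b} | 0 pending]
  bind e := a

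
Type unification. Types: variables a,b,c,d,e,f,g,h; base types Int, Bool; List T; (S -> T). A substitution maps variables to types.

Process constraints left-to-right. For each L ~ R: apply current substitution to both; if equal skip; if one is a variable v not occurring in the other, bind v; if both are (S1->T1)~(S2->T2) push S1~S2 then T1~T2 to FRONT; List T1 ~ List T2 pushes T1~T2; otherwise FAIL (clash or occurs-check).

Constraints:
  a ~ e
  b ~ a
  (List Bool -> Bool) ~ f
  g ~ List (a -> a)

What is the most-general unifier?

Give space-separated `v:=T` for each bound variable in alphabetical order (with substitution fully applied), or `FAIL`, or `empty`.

Answer: a:=e b:=e f:=(List Bool -> Bool) g:=List (e -> e)

Derivation:
step 1: unify a ~ e  [subst: {-} | 3 pending]
  bind a := e
step 2: unify b ~ e  [subst: {a:=e} | 2 pending]
  bind b := e
step 3: unify (List Bool -> Bool) ~ f  [subst: {a:=e, b:=e} | 1 pending]
  bind f := (List Bool -> Bool)
step 4: unify g ~ List (e -> e)  [subst: {a:=e, b:=e, f:=(List Bool -> Bool)} | 0 pending]
  bind g := List (e -> e)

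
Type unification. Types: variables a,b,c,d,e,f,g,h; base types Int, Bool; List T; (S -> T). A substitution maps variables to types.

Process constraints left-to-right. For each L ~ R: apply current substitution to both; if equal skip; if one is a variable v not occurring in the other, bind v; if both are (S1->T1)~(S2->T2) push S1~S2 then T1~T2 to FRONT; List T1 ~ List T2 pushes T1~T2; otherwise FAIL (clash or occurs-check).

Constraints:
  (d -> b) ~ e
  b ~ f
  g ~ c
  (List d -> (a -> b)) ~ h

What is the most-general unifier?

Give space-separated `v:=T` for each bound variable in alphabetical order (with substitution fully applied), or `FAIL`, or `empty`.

Answer: b:=f e:=(d -> f) g:=c h:=(List d -> (a -> f))

Derivation:
step 1: unify (d -> b) ~ e  [subst: {-} | 3 pending]
  bind e := (d -> b)
step 2: unify b ~ f  [subst: {e:=(d -> b)} | 2 pending]
  bind b := f
step 3: unify g ~ c  [subst: {e:=(d -> b), b:=f} | 1 pending]
  bind g := c
step 4: unify (List d -> (a -> f)) ~ h  [subst: {e:=(d -> b), b:=f, g:=c} | 0 pending]
  bind h := (List d -> (a -> f))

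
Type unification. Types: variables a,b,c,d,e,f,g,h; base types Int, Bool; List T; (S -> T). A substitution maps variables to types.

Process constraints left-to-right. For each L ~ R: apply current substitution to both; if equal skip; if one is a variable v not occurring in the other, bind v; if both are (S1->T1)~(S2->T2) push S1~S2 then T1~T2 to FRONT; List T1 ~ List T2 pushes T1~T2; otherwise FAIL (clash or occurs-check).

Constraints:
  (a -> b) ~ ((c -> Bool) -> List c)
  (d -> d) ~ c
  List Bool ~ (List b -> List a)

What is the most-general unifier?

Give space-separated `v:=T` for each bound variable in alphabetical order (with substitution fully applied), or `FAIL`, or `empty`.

Answer: FAIL

Derivation:
step 1: unify (a -> b) ~ ((c -> Bool) -> List c)  [subst: {-} | 2 pending]
  -> decompose arrow: push a~(c -> Bool), b~List c
step 2: unify a ~ (c -> Bool)  [subst: {-} | 3 pending]
  bind a := (c -> Bool)
step 3: unify b ~ List c  [subst: {a:=(c -> Bool)} | 2 pending]
  bind b := List c
step 4: unify (d -> d) ~ c  [subst: {a:=(c -> Bool), b:=List c} | 1 pending]
  bind c := (d -> d)
step 5: unify List Bool ~ (List List (d -> d) -> List ((d -> d) -> Bool))  [subst: {a:=(c -> Bool), b:=List c, c:=(d -> d)} | 0 pending]
  clash: List Bool vs (List List (d -> d) -> List ((d -> d) -> Bool))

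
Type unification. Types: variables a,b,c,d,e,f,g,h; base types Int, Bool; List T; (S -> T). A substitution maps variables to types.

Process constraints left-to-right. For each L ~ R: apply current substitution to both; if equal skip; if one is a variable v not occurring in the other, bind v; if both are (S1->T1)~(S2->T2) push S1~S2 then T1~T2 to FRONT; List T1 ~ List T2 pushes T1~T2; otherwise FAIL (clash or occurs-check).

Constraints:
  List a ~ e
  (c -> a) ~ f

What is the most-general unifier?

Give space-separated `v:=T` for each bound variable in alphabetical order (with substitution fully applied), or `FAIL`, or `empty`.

Answer: e:=List a f:=(c -> a)

Derivation:
step 1: unify List a ~ e  [subst: {-} | 1 pending]
  bind e := List a
step 2: unify (c -> a) ~ f  [subst: {e:=List a} | 0 pending]
  bind f := (c -> a)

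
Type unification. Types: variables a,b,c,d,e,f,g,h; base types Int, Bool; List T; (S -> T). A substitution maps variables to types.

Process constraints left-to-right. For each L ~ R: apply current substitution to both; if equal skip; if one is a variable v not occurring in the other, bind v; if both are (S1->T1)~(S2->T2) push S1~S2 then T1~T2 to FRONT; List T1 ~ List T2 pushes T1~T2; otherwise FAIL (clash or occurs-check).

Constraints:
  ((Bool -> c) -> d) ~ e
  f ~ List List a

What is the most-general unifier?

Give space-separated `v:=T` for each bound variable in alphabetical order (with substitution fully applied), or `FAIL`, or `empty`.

step 1: unify ((Bool -> c) -> d) ~ e  [subst: {-} | 1 pending]
  bind e := ((Bool -> c) -> d)
step 2: unify f ~ List List a  [subst: {e:=((Bool -> c) -> d)} | 0 pending]
  bind f := List List a

Answer: e:=((Bool -> c) -> d) f:=List List a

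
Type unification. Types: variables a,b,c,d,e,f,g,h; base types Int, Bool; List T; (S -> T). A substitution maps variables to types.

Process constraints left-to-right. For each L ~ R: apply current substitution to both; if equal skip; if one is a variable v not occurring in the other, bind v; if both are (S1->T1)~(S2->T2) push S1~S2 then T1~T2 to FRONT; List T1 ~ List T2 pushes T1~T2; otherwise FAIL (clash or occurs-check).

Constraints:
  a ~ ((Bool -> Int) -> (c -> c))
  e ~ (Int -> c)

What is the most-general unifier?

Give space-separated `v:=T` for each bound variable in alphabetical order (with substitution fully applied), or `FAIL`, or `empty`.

Answer: a:=((Bool -> Int) -> (c -> c)) e:=(Int -> c)

Derivation:
step 1: unify a ~ ((Bool -> Int) -> (c -> c))  [subst: {-} | 1 pending]
  bind a := ((Bool -> Int) -> (c -> c))
step 2: unify e ~ (Int -> c)  [subst: {a:=((Bool -> Int) -> (c -> c))} | 0 pending]
  bind e := (Int -> c)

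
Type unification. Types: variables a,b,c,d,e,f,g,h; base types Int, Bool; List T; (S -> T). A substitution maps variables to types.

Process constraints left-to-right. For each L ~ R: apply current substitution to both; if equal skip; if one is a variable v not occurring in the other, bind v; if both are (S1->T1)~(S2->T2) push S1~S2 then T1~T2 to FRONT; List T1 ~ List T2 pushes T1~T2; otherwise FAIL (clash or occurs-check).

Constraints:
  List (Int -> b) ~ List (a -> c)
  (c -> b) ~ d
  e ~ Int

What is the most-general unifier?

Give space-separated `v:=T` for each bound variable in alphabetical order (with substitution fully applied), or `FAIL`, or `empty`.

step 1: unify List (Int -> b) ~ List (a -> c)  [subst: {-} | 2 pending]
  -> decompose List: push (Int -> b)~(a -> c)
step 2: unify (Int -> b) ~ (a -> c)  [subst: {-} | 2 pending]
  -> decompose arrow: push Int~a, b~c
step 3: unify Int ~ a  [subst: {-} | 3 pending]
  bind a := Int
step 4: unify b ~ c  [subst: {a:=Int} | 2 pending]
  bind b := c
step 5: unify (c -> c) ~ d  [subst: {a:=Int, b:=c} | 1 pending]
  bind d := (c -> c)
step 6: unify e ~ Int  [subst: {a:=Int, b:=c, d:=(c -> c)} | 0 pending]
  bind e := Int

Answer: a:=Int b:=c d:=(c -> c) e:=Int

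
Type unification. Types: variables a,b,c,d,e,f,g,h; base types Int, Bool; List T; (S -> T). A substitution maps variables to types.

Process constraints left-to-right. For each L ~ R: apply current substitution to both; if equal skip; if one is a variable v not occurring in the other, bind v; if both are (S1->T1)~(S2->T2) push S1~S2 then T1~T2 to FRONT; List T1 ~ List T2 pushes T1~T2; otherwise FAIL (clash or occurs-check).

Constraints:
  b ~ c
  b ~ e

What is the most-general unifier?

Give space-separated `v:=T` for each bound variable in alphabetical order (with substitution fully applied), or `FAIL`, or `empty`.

step 1: unify b ~ c  [subst: {-} | 1 pending]
  bind b := c
step 2: unify c ~ e  [subst: {b:=c} | 0 pending]
  bind c := e

Answer: b:=e c:=e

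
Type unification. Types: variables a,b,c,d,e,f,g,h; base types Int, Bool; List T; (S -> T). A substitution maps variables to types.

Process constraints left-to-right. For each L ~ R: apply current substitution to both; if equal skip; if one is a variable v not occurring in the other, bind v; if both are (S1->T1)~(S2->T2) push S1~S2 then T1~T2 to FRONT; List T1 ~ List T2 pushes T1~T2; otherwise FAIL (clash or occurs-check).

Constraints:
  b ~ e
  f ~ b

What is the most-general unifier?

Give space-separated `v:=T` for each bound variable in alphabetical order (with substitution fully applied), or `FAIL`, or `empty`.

Answer: b:=e f:=e

Derivation:
step 1: unify b ~ e  [subst: {-} | 1 pending]
  bind b := e
step 2: unify f ~ e  [subst: {b:=e} | 0 pending]
  bind f := e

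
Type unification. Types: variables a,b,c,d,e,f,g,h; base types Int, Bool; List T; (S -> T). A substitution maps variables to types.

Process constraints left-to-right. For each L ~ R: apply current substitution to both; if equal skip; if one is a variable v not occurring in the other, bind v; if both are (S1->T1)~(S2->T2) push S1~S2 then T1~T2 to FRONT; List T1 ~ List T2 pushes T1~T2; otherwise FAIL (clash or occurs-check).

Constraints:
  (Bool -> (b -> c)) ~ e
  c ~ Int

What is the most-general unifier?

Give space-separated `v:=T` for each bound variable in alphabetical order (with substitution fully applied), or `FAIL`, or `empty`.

step 1: unify (Bool -> (b -> c)) ~ e  [subst: {-} | 1 pending]
  bind e := (Bool -> (b -> c))
step 2: unify c ~ Int  [subst: {e:=(Bool -> (b -> c))} | 0 pending]
  bind c := Int

Answer: c:=Int e:=(Bool -> (b -> Int))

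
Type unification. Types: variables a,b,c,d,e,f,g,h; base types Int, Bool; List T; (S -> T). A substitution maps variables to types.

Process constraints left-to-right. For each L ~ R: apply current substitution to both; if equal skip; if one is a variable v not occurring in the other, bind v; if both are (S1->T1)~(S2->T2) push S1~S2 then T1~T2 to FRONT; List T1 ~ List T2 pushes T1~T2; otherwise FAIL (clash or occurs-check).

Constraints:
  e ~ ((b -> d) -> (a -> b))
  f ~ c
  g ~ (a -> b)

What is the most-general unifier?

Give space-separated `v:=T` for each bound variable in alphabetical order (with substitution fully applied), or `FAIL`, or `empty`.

step 1: unify e ~ ((b -> d) -> (a -> b))  [subst: {-} | 2 pending]
  bind e := ((b -> d) -> (a -> b))
step 2: unify f ~ c  [subst: {e:=((b -> d) -> (a -> b))} | 1 pending]
  bind f := c
step 3: unify g ~ (a -> b)  [subst: {e:=((b -> d) -> (a -> b)), f:=c} | 0 pending]
  bind g := (a -> b)

Answer: e:=((b -> d) -> (a -> b)) f:=c g:=(a -> b)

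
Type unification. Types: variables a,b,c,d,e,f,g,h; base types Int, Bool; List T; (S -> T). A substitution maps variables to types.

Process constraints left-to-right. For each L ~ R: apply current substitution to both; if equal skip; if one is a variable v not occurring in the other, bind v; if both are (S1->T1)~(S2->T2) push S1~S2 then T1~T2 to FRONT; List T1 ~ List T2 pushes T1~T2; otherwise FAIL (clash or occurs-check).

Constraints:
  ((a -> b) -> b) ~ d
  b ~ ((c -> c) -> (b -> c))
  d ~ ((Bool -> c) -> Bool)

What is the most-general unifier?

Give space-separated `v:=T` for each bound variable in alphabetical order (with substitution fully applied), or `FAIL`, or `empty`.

Answer: FAIL

Derivation:
step 1: unify ((a -> b) -> b) ~ d  [subst: {-} | 2 pending]
  bind d := ((a -> b) -> b)
step 2: unify b ~ ((c -> c) -> (b -> c))  [subst: {d:=((a -> b) -> b)} | 1 pending]
  occurs-check fail: b in ((c -> c) -> (b -> c))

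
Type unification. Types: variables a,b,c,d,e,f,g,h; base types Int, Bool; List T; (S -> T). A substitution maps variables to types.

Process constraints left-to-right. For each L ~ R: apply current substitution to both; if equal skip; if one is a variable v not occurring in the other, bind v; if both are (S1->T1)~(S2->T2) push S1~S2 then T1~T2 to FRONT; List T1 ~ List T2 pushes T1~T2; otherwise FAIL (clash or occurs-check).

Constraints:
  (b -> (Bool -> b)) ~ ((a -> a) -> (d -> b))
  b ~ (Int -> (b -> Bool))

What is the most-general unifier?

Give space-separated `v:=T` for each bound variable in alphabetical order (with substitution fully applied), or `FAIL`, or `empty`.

Answer: FAIL

Derivation:
step 1: unify (b -> (Bool -> b)) ~ ((a -> a) -> (d -> b))  [subst: {-} | 1 pending]
  -> decompose arrow: push b~(a -> a), (Bool -> b)~(d -> b)
step 2: unify b ~ (a -> a)  [subst: {-} | 2 pending]
  bind b := (a -> a)
step 3: unify (Bool -> (a -> a)) ~ (d -> (a -> a))  [subst: {b:=(a -> a)} | 1 pending]
  -> decompose arrow: push Bool~d, (a -> a)~(a -> a)
step 4: unify Bool ~ d  [subst: {b:=(a -> a)} | 2 pending]
  bind d := Bool
step 5: unify (a -> a) ~ (a -> a)  [subst: {b:=(a -> a), d:=Bool} | 1 pending]
  -> identical, skip
step 6: unify (a -> a) ~ (Int -> ((a -> a) -> Bool))  [subst: {b:=(a -> a), d:=Bool} | 0 pending]
  -> decompose arrow: push a~Int, a~((a -> a) -> Bool)
step 7: unify a ~ Int  [subst: {b:=(a -> a), d:=Bool} | 1 pending]
  bind a := Int
step 8: unify Int ~ ((Int -> Int) -> Bool)  [subst: {b:=(a -> a), d:=Bool, a:=Int} | 0 pending]
  clash: Int vs ((Int -> Int) -> Bool)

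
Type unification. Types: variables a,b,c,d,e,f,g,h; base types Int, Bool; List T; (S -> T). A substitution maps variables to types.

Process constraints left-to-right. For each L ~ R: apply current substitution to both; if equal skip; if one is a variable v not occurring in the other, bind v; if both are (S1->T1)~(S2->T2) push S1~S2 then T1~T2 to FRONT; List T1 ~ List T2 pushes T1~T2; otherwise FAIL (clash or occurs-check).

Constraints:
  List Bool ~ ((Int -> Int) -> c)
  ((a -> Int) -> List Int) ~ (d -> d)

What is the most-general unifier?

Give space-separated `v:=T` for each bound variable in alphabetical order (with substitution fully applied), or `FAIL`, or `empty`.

Answer: FAIL

Derivation:
step 1: unify List Bool ~ ((Int -> Int) -> c)  [subst: {-} | 1 pending]
  clash: List Bool vs ((Int -> Int) -> c)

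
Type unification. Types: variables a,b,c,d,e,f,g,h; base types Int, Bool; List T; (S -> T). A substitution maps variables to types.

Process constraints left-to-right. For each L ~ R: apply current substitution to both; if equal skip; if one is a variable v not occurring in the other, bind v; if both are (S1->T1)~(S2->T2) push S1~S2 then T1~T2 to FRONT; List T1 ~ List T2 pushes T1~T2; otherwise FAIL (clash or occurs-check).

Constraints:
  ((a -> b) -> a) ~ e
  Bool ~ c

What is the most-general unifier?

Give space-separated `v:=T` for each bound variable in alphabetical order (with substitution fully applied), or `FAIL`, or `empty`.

step 1: unify ((a -> b) -> a) ~ e  [subst: {-} | 1 pending]
  bind e := ((a -> b) -> a)
step 2: unify Bool ~ c  [subst: {e:=((a -> b) -> a)} | 0 pending]
  bind c := Bool

Answer: c:=Bool e:=((a -> b) -> a)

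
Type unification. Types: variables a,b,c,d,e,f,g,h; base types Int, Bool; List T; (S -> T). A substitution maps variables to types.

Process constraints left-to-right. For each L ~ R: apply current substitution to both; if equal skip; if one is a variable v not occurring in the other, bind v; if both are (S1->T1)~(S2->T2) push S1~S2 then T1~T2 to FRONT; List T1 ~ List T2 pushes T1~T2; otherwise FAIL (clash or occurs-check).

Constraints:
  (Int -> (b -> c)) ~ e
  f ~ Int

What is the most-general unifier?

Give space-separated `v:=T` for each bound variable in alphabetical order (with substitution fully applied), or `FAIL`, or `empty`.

Answer: e:=(Int -> (b -> c)) f:=Int

Derivation:
step 1: unify (Int -> (b -> c)) ~ e  [subst: {-} | 1 pending]
  bind e := (Int -> (b -> c))
step 2: unify f ~ Int  [subst: {e:=(Int -> (b -> c))} | 0 pending]
  bind f := Int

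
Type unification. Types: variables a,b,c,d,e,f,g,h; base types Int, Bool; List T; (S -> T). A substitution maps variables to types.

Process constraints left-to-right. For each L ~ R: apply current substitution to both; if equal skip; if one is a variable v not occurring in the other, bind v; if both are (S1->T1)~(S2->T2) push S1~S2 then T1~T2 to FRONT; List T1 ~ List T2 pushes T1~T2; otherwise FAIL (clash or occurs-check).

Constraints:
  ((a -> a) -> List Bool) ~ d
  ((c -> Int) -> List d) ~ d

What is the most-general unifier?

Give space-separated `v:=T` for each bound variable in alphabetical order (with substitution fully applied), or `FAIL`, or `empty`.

step 1: unify ((a -> a) -> List Bool) ~ d  [subst: {-} | 1 pending]
  bind d := ((a -> a) -> List Bool)
step 2: unify ((c -> Int) -> List ((a -> a) -> List Bool)) ~ ((a -> a) -> List Bool)  [subst: {d:=((a -> a) -> List Bool)} | 0 pending]
  -> decompose arrow: push (c -> Int)~(a -> a), List ((a -> a) -> List Bool)~List Bool
step 3: unify (c -> Int) ~ (a -> a)  [subst: {d:=((a -> a) -> List Bool)} | 1 pending]
  -> decompose arrow: push c~a, Int~a
step 4: unify c ~ a  [subst: {d:=((a -> a) -> List Bool)} | 2 pending]
  bind c := a
step 5: unify Int ~ a  [subst: {d:=((a -> a) -> List Bool), c:=a} | 1 pending]
  bind a := Int
step 6: unify List ((Int -> Int) -> List Bool) ~ List Bool  [subst: {d:=((a -> a) -> List Bool), c:=a, a:=Int} | 0 pending]
  -> decompose List: push ((Int -> Int) -> List Bool)~Bool
step 7: unify ((Int -> Int) -> List Bool) ~ Bool  [subst: {d:=((a -> a) -> List Bool), c:=a, a:=Int} | 0 pending]
  clash: ((Int -> Int) -> List Bool) vs Bool

Answer: FAIL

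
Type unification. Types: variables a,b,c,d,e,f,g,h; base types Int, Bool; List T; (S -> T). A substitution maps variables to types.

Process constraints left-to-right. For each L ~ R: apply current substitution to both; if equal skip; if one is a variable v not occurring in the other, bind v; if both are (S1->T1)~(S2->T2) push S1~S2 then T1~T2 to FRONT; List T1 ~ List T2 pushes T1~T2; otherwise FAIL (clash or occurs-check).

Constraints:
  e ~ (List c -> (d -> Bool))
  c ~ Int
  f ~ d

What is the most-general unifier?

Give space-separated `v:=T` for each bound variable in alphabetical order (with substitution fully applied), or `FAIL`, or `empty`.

step 1: unify e ~ (List c -> (d -> Bool))  [subst: {-} | 2 pending]
  bind e := (List c -> (d -> Bool))
step 2: unify c ~ Int  [subst: {e:=(List c -> (d -> Bool))} | 1 pending]
  bind c := Int
step 3: unify f ~ d  [subst: {e:=(List c -> (d -> Bool)), c:=Int} | 0 pending]
  bind f := d

Answer: c:=Int e:=(List Int -> (d -> Bool)) f:=d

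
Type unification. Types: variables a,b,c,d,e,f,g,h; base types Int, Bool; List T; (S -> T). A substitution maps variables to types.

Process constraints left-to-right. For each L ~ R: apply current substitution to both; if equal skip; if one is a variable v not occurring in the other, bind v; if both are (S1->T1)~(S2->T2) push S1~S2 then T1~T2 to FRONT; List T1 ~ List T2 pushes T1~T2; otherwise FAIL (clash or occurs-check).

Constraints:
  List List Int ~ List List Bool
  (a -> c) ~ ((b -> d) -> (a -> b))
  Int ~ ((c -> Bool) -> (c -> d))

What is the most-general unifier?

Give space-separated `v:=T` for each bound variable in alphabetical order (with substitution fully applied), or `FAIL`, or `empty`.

step 1: unify List List Int ~ List List Bool  [subst: {-} | 2 pending]
  -> decompose List: push List Int~List Bool
step 2: unify List Int ~ List Bool  [subst: {-} | 2 pending]
  -> decompose List: push Int~Bool
step 3: unify Int ~ Bool  [subst: {-} | 2 pending]
  clash: Int vs Bool

Answer: FAIL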